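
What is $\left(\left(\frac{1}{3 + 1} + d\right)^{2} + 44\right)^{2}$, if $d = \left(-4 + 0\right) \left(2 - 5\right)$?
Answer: $\frac{9641025}{256} \approx 37660.0$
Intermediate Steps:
$d = 12$ ($d = \left(-4\right) \left(-3\right) = 12$)
$\left(\left(\frac{1}{3 + 1} + d\right)^{2} + 44\right)^{2} = \left(\left(\frac{1}{3 + 1} + 12\right)^{2} + 44\right)^{2} = \left(\left(\frac{1}{4} + 12\right)^{2} + 44\right)^{2} = \left(\left(\frac{49}{4}\right)^{2} + 44\right)^{2} = \left(\frac{2401}{16} + 44\right)^{2} = \left(\frac{3105}{16}\right)^{2} = \frac{9641025}{256}$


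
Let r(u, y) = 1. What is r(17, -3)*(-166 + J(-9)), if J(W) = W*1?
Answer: -175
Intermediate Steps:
J(W) = W
r(17, -3)*(-166 + J(-9)) = 1*(-166 - 9) = 1*(-175) = -175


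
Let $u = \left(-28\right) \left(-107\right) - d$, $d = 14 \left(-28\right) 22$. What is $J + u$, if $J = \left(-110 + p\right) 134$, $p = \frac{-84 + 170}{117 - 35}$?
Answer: $- \frac{122158}{41} \approx -2979.5$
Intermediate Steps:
$p = \frac{43}{41}$ ($p = \frac{86}{82} = 86 \cdot \frac{1}{82} = \frac{43}{41} \approx 1.0488$)
$d = -8624$ ($d = \left(-392\right) 22 = -8624$)
$J = - \frac{598578}{41}$ ($J = \left(-110 + \frac{43}{41}\right) 134 = \left(- \frac{4467}{41}\right) 134 = - \frac{598578}{41} \approx -14599.0$)
$u = 11620$ ($u = \left(-28\right) \left(-107\right) - -8624 = 2996 + 8624 = 11620$)
$J + u = - \frac{598578}{41} + 11620 = - \frac{122158}{41}$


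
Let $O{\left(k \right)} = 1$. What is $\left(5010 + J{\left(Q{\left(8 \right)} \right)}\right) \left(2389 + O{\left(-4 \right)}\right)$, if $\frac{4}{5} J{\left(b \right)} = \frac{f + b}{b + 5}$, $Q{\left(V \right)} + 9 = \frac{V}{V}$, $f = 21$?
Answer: $\frac{71765725}{6} \approx 1.1961 \cdot 10^{7}$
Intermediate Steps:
$Q{\left(V \right)} = -8$ ($Q{\left(V \right)} = -9 + \frac{V}{V} = -9 + 1 = -8$)
$J{\left(b \right)} = \frac{5 \left(21 + b\right)}{4 \left(5 + b\right)}$ ($J{\left(b \right)} = \frac{5 \frac{21 + b}{b + 5}}{4} = \frac{5 \frac{21 + b}{5 + b}}{4} = \frac{5 \left(21 + b\right)}{4 \left(5 + b\right)}$)
$\left(5010 + J{\left(Q{\left(8 \right)} \right)}\right) \left(2389 + O{\left(-4 \right)}\right) = \left(5010 + \frac{5 \left(21 - 8\right)}{4 \left(5 - 8\right)}\right) \left(2389 + 1\right) = \left(5010 + \frac{5}{4} \frac{1}{-3} \cdot 13\right) 2390 = \left(5010 + \frac{5}{4} \left(- \frac{1}{3}\right) 13\right) 2390 = \left(5010 - \frac{65}{12}\right) 2390 = \frac{60055}{12} \cdot 2390 = \frac{71765725}{6}$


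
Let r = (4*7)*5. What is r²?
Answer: 19600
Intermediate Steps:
r = 140 (r = 28*5 = 140)
r² = 140² = 19600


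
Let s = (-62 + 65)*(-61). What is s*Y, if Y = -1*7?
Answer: 1281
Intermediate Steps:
Y = -7
s = -183 (s = 3*(-61) = -183)
s*Y = -183*(-7) = 1281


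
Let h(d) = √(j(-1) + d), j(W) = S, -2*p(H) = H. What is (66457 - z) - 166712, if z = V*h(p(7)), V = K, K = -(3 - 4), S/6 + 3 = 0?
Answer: -100255 - I*√86/2 ≈ -1.0026e+5 - 4.6368*I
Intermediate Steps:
p(H) = -H/2
S = -18 (S = -18 + 6*0 = -18 + 0 = -18)
j(W) = -18
K = 1 (K = -1*(-1) = 1)
V = 1
h(d) = √(-18 + d)
z = I*√86/2 (z = 1*√(-18 - ½*7) = 1*√(-18 - 7/2) = 1*√(-43/2) = 1*(I*√86/2) = I*√86/2 ≈ 4.6368*I)
(66457 - z) - 166712 = (66457 - I*√86/2) - 166712 = -100255 - I*√86/2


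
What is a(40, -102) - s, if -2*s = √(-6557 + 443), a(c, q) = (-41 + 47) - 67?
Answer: -61 + I*√6114/2 ≈ -61.0 + 39.096*I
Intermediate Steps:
a(c, q) = -61 (a(c, q) = 6 - 67 = -61)
s = -I*√6114/2 (s = -√(-6557 + 443)/2 = -I*√6114/2 ≈ -39.096*I)
a(40, -102) - s = -61 - (-1)*I*√6114/2 = -61 + I*√6114/2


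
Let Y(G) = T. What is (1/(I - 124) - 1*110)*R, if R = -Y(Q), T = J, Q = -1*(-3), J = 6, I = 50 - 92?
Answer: 54783/83 ≈ 660.04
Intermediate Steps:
I = -42
Q = 3
T = 6
Y(G) = 6
R = -6 (R = -1*6 = -6)
(1/(I - 124) - 1*110)*R = (1/(-42 - 124) - 1*110)*(-6) = (1/(-166) - 110)*(-6) = (-1/166 - 110)*(-6) = -18261/166*(-6) = 54783/83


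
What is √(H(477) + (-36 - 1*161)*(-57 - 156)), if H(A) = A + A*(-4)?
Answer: √40530 ≈ 201.32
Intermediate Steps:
H(A) = -3*A (H(A) = A - 4*A = -3*A)
√(H(477) + (-36 - 1*161)*(-57 - 156)) = √(-3*477 + (-36 - 1*161)*(-57 - 156)) = √(-1431 + (-36 - 161)*(-213)) = √(-1431 - 197*(-213)) = √(-1431 + 41961) = √40530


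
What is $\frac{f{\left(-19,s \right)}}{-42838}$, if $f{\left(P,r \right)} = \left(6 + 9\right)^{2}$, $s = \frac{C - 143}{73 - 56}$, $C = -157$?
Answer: $- \frac{225}{42838} \approx -0.0052523$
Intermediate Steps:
$s = - \frac{300}{17}$ ($s = \frac{-157 - 143}{73 - 56} = - \frac{300}{17} \approx -17.647$)
$f{\left(P,r \right)} = 225$ ($f{\left(P,r \right)} = 15^{2} = 225$)
$\frac{f{\left(-19,s \right)}}{-42838} = \frac{225}{-42838} = 225 \left(- \frac{1}{42838}\right) = - \frac{225}{42838}$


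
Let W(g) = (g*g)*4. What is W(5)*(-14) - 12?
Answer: -1412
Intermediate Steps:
W(g) = 4*g**2 (W(g) = g**2*4 = 4*g**2)
W(5)*(-14) - 12 = (4*5**2)*(-14) - 12 = (4*25)*(-14) - 12 = 100*(-14) - 12 = -1400 - 12 = -1412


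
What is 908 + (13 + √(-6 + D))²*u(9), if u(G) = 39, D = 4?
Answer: 7421 + 1014*I*√2 ≈ 7421.0 + 1434.0*I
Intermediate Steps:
908 + (13 + √(-6 + D))²*u(9) = 908 + (13 + √(-6 + 4))²*39 = 908 + (13 + √(-2))²*39 = 908 + (13 + I*√2)²*39 = 908 + 39*(13 + I*√2)²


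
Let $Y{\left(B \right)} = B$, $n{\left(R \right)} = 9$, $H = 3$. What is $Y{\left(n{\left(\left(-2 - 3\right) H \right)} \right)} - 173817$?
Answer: $-173808$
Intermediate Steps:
$Y{\left(n{\left(\left(-2 - 3\right) H \right)} \right)} - 173817 = 9 - 173817 = -173808$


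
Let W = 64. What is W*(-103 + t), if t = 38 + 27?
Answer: -2432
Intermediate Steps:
t = 65
W*(-103 + t) = 64*(-103 + 65) = 64*(-38) = -2432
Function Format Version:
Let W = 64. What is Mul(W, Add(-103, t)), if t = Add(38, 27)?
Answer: -2432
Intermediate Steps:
t = 65
Mul(W, Add(-103, t)) = Mul(64, Add(-103, 65)) = Mul(64, -38) = -2432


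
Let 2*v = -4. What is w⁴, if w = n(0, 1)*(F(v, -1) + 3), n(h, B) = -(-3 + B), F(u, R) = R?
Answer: 256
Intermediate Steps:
v = -2 (v = (½)*(-4) = -2)
n(h, B) = 3 - B
w = 4 (w = (3 - 1*1)*(-1 + 3) = (3 - 1)*2 = 2*2 = 4)
w⁴ = 4⁴ = 256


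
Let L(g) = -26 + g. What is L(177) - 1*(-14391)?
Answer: 14542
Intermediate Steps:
L(177) - 1*(-14391) = (-26 + 177) - 1*(-14391) = 151 + 14391 = 14542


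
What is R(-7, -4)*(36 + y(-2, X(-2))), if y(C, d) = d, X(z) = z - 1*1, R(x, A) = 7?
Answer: 231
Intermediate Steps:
X(z) = -1 + z (X(z) = z - 1 = -1 + z)
R(-7, -4)*(36 + y(-2, X(-2))) = 7*(36 + (-1 - 2)) = 7*(36 - 3) = 7*33 = 231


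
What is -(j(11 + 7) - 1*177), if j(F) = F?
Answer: 159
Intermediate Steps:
-(j(11 + 7) - 1*177) = -((11 + 7) - 1*177) = -(18 - 177) = -1*(-159) = 159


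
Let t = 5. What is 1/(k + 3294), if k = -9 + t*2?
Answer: 1/3295 ≈ 0.00030349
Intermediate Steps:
k = 1 (k = -9 + 5*2 = -9 + 10 = 1)
1/(k + 3294) = 1/(1 + 3294) = 1/3295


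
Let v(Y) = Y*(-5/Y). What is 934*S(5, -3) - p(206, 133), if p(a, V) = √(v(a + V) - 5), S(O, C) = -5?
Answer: -4670 - I*√10 ≈ -4670.0 - 3.1623*I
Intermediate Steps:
v(Y) = -5
p(a, V) = I*√10 (p(a, V) = √(-5 - 5) = √(-10) = I*√10)
934*S(5, -3) - p(206, 133) = 934*(-5) - I*√10 = -4670 - I*√10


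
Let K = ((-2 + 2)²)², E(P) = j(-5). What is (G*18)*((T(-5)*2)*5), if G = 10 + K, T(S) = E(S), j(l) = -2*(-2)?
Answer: 7200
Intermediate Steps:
j(l) = 4
E(P) = 4
T(S) = 4
K = 0 (K = (0²)² = 0² = 0)
G = 10 (G = 10 + 0 = 10)
(G*18)*((T(-5)*2)*5) = (10*18)*((4*2)*5) = 180*(8*5) = 180*40 = 7200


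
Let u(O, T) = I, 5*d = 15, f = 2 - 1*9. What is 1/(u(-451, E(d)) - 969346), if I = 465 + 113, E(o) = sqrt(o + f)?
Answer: -1/968768 ≈ -1.0322e-6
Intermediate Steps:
f = -7 (f = 2 - 9 = -7)
d = 3 (d = (1/5)*15 = 3)
E(o) = sqrt(-7 + o) (E(o) = sqrt(o - 7) = sqrt(-7 + o))
I = 578
u(O, T) = 578
1/(u(-451, E(d)) - 969346) = 1/(578 - 969346) = 1/(-968768) = -1/968768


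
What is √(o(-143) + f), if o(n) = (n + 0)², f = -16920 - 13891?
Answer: I*√10362 ≈ 101.79*I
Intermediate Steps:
f = -30811
o(n) = n²
√(o(-143) + f) = √((-143)² - 30811) = √(20449 - 30811) = √(-10362) = I*√10362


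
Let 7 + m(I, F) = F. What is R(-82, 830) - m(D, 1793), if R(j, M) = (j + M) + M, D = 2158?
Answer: -208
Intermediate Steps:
m(I, F) = -7 + F
R(j, M) = j + 2*M (R(j, M) = (M + j) + M = j + 2*M)
R(-82, 830) - m(D, 1793) = (-82 + 2*830) - (-7 + 1793) = (-82 + 1660) - 1*1786 = 1578 - 1786 = -208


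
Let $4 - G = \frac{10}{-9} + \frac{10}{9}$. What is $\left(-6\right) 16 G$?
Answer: $-384$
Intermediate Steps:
$G = 4$ ($G = 4 - \left(\frac{10}{-9} + \frac{10}{9}\right) = 4 - \left(10 \left(- \frac{1}{9}\right) + 10 \cdot \frac{1}{9}\right) = 4 - \left(- \frac{10}{9} + \frac{10}{9}\right) = 4 - 0 = 4 + 0 = 4$)
$\left(-6\right) 16 G = \left(-6\right) 16 \cdot 4 = \left(-96\right) 4 = -384$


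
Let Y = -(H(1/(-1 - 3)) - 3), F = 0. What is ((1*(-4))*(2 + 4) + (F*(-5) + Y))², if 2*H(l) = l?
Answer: 27889/64 ≈ 435.77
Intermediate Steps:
H(l) = l/2
Y = 25/8 (Y = -(1/(2*(-1 - 3)) - 3) = -((½)/(-4) - 3) = -((½)*(-¼) - 3) = -(-⅛ - 3) = -1*(-25/8) = 25/8 ≈ 3.1250)
((1*(-4))*(2 + 4) + (F*(-5) + Y))² = ((1*(-4))*(2 + 4) + (0*(-5) + 25/8))² = (-4*6 + (0 + 25/8))² = (-24 + 25/8)² = (-167/8)² = 27889/64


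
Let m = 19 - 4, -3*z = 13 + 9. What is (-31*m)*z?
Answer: 3410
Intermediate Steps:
z = -22/3 (z = -(13 + 9)/3 = -⅓*22 = -22/3 ≈ -7.3333)
m = 15
(-31*m)*z = -31*15*(-22/3) = -465*(-22/3) = 3410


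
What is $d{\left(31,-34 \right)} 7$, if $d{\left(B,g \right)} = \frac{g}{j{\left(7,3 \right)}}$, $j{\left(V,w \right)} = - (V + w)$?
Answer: $\frac{119}{5} \approx 23.8$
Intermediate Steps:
$j{\left(V,w \right)} = - V - w$
$d{\left(B,g \right)} = - \frac{g}{10}$ ($d{\left(B,g \right)} = \frac{g}{\left(-1\right) 7 - 3} = \frac{g}{-7 - 3} = \frac{g}{-10} = g \left(- \frac{1}{10}\right) = - \frac{g}{10}$)
$d{\left(31,-34 \right)} 7 = \left(- \frac{1}{10}\right) \left(-34\right) 7 = \frac{17}{5} \cdot 7 = \frac{119}{5}$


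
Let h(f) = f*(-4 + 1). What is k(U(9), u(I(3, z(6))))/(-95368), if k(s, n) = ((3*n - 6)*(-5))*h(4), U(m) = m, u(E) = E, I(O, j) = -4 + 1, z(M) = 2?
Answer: 225/23842 ≈ 0.0094371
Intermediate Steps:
I(O, j) = -3
h(f) = -3*f (h(f) = f*(-3) = -3*f)
k(s, n) = -360 + 180*n (k(s, n) = ((3*n - 6)*(-5))*(-3*4) = ((-6 + 3*n)*(-5))*(-12) = (30 - 15*n)*(-12) = -360 + 180*n)
k(U(9), u(I(3, z(6))))/(-95368) = (-360 + 180*(-3))/(-95368) = (-360 - 540)*(-1/95368) = -900*(-1/95368) = 225/23842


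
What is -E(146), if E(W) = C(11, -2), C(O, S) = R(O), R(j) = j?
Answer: -11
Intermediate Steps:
C(O, S) = O
E(W) = 11
-E(146) = -1*11 = -11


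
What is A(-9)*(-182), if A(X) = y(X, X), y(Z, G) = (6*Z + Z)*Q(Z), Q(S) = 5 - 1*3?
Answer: 22932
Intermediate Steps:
Q(S) = 2 (Q(S) = 5 - 3 = 2)
y(Z, G) = 14*Z (y(Z, G) = (6*Z + Z)*2 = (7*Z)*2 = 14*Z)
A(X) = 14*X
A(-9)*(-182) = (14*(-9))*(-182) = -126*(-182) = 22932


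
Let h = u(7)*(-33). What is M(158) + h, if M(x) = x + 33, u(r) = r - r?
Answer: 191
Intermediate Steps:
u(r) = 0
h = 0 (h = 0*(-33) = 0)
M(x) = 33 + x
M(158) + h = (33 + 158) + 0 = 191 + 0 = 191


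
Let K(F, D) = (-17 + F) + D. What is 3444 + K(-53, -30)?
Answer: 3344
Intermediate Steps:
K(F, D) = -17 + D + F
3444 + K(-53, -30) = 3444 + (-17 - 30 - 53) = 3444 - 100 = 3344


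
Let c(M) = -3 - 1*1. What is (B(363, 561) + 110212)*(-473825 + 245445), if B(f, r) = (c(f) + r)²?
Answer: -96024883180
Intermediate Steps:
c(M) = -4 (c(M) = -3 - 1 = -4)
B(f, r) = (-4 + r)²
(B(363, 561) + 110212)*(-473825 + 245445) = ((-4 + 561)² + 110212)*(-473825 + 245445) = (557² + 110212)*(-228380) = (310249 + 110212)*(-228380) = 420461*(-228380) = -96024883180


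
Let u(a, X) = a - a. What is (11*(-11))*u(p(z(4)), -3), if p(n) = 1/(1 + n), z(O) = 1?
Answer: 0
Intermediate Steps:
u(a, X) = 0
(11*(-11))*u(p(z(4)), -3) = (11*(-11))*0 = -121*0 = 0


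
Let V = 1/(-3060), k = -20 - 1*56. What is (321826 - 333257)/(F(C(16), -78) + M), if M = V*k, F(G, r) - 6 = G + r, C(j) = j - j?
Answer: 8744715/55061 ≈ 158.82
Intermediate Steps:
k = -76 (k = -20 - 56 = -76)
V = -1/3060 ≈ -0.00032680
C(j) = 0
F(G, r) = 6 + G + r (F(G, r) = 6 + (G + r) = 6 + G + r)
M = 19/765 (M = -1/3060*(-76) = 19/765 ≈ 0.024837)
(321826 - 333257)/(F(C(16), -78) + M) = (321826 - 333257)/((6 + 0 - 78) + 19/765) = -11431/(-72 + 19/765) = -11431/(-55061/765) = -11431*(-765/55061) = 8744715/55061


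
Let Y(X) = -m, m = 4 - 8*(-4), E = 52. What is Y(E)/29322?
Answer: -2/1629 ≈ -0.0012277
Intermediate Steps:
m = 36 (m = 4 + 32 = 36)
Y(X) = -36 (Y(X) = -1*36 = -36)
Y(E)/29322 = -36/29322 = -36*1/29322 = -2/1629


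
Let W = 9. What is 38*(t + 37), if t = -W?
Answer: 1064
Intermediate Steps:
t = -9 (t = -1*9 = -9)
38*(t + 37) = 38*(-9 + 37) = 38*28 = 1064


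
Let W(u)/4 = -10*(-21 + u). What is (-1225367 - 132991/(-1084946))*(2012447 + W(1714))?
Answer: -2585430713579926857/1084946 ≈ -2.3830e+12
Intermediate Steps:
W(u) = 840 - 40*u (W(u) = 4*(-10*(-21 + u)) = 4*(210 - 10*u) = 840 - 40*u)
(-1225367 - 132991/(-1084946))*(2012447 + W(1714)) = (-1225367 - 132991/(-1084946))*(2012447 + (840 - 40*1714)) = (-1225367 - 132991*(-1/1084946))*(2012447 + (840 - 68560)) = (-1225367 + 132991/1084946)*(2012447 - 67720) = -1329456892191/1084946*1944727 = -2585430713579926857/1084946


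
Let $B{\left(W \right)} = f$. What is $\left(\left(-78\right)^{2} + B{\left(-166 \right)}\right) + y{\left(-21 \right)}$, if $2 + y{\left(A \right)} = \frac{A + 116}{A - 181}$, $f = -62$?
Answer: $\frac{1215945}{202} \approx 6019.5$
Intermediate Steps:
$B{\left(W \right)} = -62$
$y{\left(A \right)} = -2 + \frac{116 + A}{-181 + A}$ ($y{\left(A \right)} = -2 + \frac{A + 116}{A - 181} = -2 + \frac{116 + A}{-181 + A}$)
$\left(\left(-78\right)^{2} + B{\left(-166 \right)}\right) + y{\left(-21 \right)} = \left(\left(-78\right)^{2} - 62\right) + \frac{478 - -21}{-181 - 21} = \left(6084 - 62\right) + \frac{478 + 21}{-202} = 6022 - \frac{499}{202} = \frac{1215945}{202}$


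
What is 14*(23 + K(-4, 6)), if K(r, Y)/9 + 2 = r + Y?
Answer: 322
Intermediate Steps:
K(r, Y) = -18 + 9*Y + 9*r (K(r, Y) = -18 + 9*(r + Y) = -18 + 9*(Y + r) = -18 + (9*Y + 9*r) = -18 + 9*Y + 9*r)
14*(23 + K(-4, 6)) = 14*(23 + (-18 + 9*6 + 9*(-4))) = 14*(23 + (-18 + 54 - 36)) = 14*(23 + 0) = 14*23 = 322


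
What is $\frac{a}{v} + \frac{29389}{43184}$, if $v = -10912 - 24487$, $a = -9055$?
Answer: $\frac{1431372331}{1528670416} \approx 0.93635$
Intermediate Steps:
$v = -35399$ ($v = -10912 - 24487 = -35399$)
$\frac{a}{v} + \frac{29389}{43184} = - \frac{9055}{-35399} + \frac{29389}{43184} = \left(-9055\right) \left(- \frac{1}{35399}\right) + 29389 \cdot \frac{1}{43184} = \frac{9055}{35399} + \frac{29389}{43184} = \frac{1431372331}{1528670416}$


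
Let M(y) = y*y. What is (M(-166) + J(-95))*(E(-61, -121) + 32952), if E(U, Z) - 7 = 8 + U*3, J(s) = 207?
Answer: 910182192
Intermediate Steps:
M(y) = y²
E(U, Z) = 15 + 3*U (E(U, Z) = 7 + (8 + U*3) = 7 + (8 + 3*U) = 15 + 3*U)
(M(-166) + J(-95))*(E(-61, -121) + 32952) = ((-166)² + 207)*((15 + 3*(-61)) + 32952) = (27556 + 207)*((15 - 183) + 32952) = 27763*(-168 + 32952) = 27763*32784 = 910182192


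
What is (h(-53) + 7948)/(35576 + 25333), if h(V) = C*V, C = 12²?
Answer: 4/771 ≈ 0.0051881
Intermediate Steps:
C = 144
h(V) = 144*V
(h(-53) + 7948)/(35576 + 25333) = (144*(-53) + 7948)/(35576 + 25333) = (-7632 + 7948)/60909 = 316*(1/60909) = 4/771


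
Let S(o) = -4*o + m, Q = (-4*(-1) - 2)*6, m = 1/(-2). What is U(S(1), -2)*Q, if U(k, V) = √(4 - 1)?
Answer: 12*√3 ≈ 20.785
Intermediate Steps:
m = -½ ≈ -0.50000
Q = 12 (Q = (4 - 2)*6 = 2*6 = 12)
S(o) = -½ - 4*o (S(o) = -4*o - ½ = -½ - 4*o)
U(k, V) = √3
U(S(1), -2)*Q = √3*12 = 12*√3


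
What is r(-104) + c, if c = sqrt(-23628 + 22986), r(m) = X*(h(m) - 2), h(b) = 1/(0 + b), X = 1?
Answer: -209/104 + I*sqrt(642) ≈ -2.0096 + 25.338*I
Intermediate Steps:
h(b) = 1/b
r(m) = -2 + 1/m (r(m) = 1*(1/m - 2) = 1*(-2 + 1/m) = -2 + 1/m)
c = I*sqrt(642) (c = sqrt(-642) = I*sqrt(642) ≈ 25.338*I)
r(-104) + c = (-2 + 1/(-104)) + I*sqrt(642) = (-2 - 1/104) + I*sqrt(642) = -209/104 + I*sqrt(642)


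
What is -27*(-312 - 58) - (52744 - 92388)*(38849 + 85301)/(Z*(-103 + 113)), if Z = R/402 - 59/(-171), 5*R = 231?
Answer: 56389618831230/52697 ≈ 1.0701e+9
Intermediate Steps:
R = 231/5 (R = (1/5)*231 = 231/5 ≈ 46.200)
Z = 52697/114570 (Z = (231/5)/402 - 59/(-171) = (231/5)*(1/402) - 59*(-1/171) = 77/670 + 59/171 = 52697/114570 ≈ 0.45995)
-27*(-312 - 58) - (52744 - 92388)*(38849 + 85301)/(Z*(-103 + 113)) = -27*(-312 - 58) - (52744 - 92388)*(38849 + 85301)/(52697*(-103 + 113)/114570) = -27*(-370) - (-39644*124150)/((52697/114570)*10) = 9990 - (-4921802600)/52697/11457 = 9990 - (-4921802600)*11457/52697 = 9990 - 1*(-56389092388200/52697) = 9990 + 56389092388200/52697 = 56389618831230/52697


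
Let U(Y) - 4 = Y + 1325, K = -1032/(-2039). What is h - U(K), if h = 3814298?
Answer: 7774642759/2039 ≈ 3.8130e+6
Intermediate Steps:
K = 1032/2039 (K = -1032*(-1/2039) = 1032/2039 ≈ 0.50613)
U(Y) = 1329 + Y (U(Y) = 4 + (Y + 1325) = 4 + (1325 + Y) = 1329 + Y)
h - U(K) = 3814298 - (1329 + 1032/2039) = 3814298 - 1*2710863/2039 = 3814298 - 2710863/2039 = 7774642759/2039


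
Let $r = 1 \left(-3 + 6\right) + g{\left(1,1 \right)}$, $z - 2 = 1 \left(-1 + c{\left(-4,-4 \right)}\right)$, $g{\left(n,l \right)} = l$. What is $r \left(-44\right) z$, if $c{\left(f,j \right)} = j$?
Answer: $528$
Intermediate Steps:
$z = -3$ ($z = 2 + 1 \left(-1 - 4\right) = 2 + 1 \left(-5\right) = 2 - 5 = -3$)
$r = 4$ ($r = 1 \left(-3 + 6\right) + 1 = 1 \cdot 3 + 1 = 3 + 1 = 4$)
$r \left(-44\right) z = 4 \left(-44\right) \left(-3\right) = \left(-176\right) \left(-3\right) = 528$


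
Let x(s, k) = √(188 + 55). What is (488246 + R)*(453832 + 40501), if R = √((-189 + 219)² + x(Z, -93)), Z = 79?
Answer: 241356109918 + 1482999*√(100 + √3) ≈ 2.4137e+11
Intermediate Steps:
x(s, k) = 9*√3 (x(s, k) = √243 = 9*√3)
R = √(900 + 9*√3) (R = √((-189 + 219)² + 9*√3) = √(30² + 9*√3) = √(900 + 9*√3) ≈ 30.259)
(488246 + R)*(453832 + 40501) = (488246 + 3*√(100 + √3))*(453832 + 40501) = (488246 + 3*√(100 + √3))*494333 = 241356109918 + 1482999*√(100 + √3)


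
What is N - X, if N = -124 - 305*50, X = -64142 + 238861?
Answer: -190093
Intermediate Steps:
X = 174719
N = -15374 (N = -124 - 15250 = -15374)
N - X = -15374 - 1*174719 = -15374 - 174719 = -190093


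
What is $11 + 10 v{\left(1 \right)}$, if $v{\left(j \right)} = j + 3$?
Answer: $51$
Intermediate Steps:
$v{\left(j \right)} = 3 + j$
$11 + 10 v{\left(1 \right)} = 11 + 10 \left(3 + 1\right) = 11 + 10 \cdot 4 = 11 + 40 = 51$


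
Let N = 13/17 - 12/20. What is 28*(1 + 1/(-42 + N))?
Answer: 3471/127 ≈ 27.331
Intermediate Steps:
N = 14/85 (N = 13*(1/17) - 12*1/20 = 13/17 - ⅗ = 14/85 ≈ 0.16471)
28*(1 + 1/(-42 + N)) = 28*(1 + 1/(-42 + 14/85)) = 28*(1 + 1/(-3556/85)) = 28*(1 - 85/3556) = 28*(3471/3556) = 3471/127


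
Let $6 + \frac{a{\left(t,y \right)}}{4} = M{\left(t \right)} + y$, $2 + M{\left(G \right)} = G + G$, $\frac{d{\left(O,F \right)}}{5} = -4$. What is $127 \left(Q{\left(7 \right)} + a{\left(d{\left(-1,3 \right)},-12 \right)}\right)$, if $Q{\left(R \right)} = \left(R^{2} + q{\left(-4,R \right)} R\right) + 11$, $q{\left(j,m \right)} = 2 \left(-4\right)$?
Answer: $-29972$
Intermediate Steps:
$d{\left(O,F \right)} = -20$ ($d{\left(O,F \right)} = 5 \left(-4\right) = -20$)
$M{\left(G \right)} = -2 + 2 G$ ($M{\left(G \right)} = -2 + \left(G + G\right) = -2 + 2 G$)
$q{\left(j,m \right)} = -8$
$Q{\left(R \right)} = 11 + R^{2} - 8 R$ ($Q{\left(R \right)} = \left(R^{2} - 8 R\right) + 11 = 11 + R^{2} - 8 R$)
$a{\left(t,y \right)} = -32 + 4 y + 8 t$ ($a{\left(t,y \right)} = -24 + 4 \left(\left(-2 + 2 t\right) + y\right) = -24 + 4 \left(-2 + y + 2 t\right) = -24 + \left(-8 + 4 y + 8 t\right) = -32 + 4 y + 8 t$)
$127 \left(Q{\left(7 \right)} + a{\left(d{\left(-1,3 \right)},-12 \right)}\right) = 127 \left(\left(11 + 7^{2} - 56\right) + \left(-32 + 4 \left(-12\right) + 8 \left(-20\right)\right)\right) = 127 \left(\left(11 + 49 - 56\right) - 240\right) = 127 \left(4 - 240\right) = 127 \left(-236\right) = -29972$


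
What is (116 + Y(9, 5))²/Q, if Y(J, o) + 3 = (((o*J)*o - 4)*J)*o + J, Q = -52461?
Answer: -101344489/52461 ≈ -1931.8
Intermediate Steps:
Y(J, o) = -3 + J + J*o*(-4 + J*o²) (Y(J, o) = -3 + ((((o*J)*o - 4)*J)*o + J) = -3 + ((((J*o)*o - 4)*J)*o + J) = -3 + (((J*o² - 4)*J)*o + J) = -3 + (((-4 + J*o²)*J)*o + J) = -3 + ((J*(-4 + J*o²))*o + J) = -3 + (J*o*(-4 + J*o²) + J) = -3 + (J + J*o*(-4 + J*o²)) = -3 + J + J*o*(-4 + J*o²))
(116 + Y(9, 5))²/Q = (116 + (-3 + 9 + 9²*5³ - 4*9*5))²/(-52461) = (116 + (-3 + 9 + 81*125 - 180))²*(-1/52461) = (116 + (-3 + 9 + 10125 - 180))²*(-1/52461) = (116 + 9951)²*(-1/52461) = 10067²*(-1/52461) = 101344489*(-1/52461) = -101344489/52461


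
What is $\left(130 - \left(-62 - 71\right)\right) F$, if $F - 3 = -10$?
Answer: $-1841$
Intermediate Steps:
$F = -7$ ($F = 3 - 10 = -7$)
$\left(130 - \left(-62 - 71\right)\right) F = \left(130 - \left(-62 - 71\right)\right) \left(-7\right) = \left(130 - -133\right) \left(-7\right) = \left(130 + 133\right) \left(-7\right) = 263 \left(-7\right) = -1841$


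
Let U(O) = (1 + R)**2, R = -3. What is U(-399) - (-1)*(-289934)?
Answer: -289930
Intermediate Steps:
U(O) = 4 (U(O) = (1 - 3)**2 = (-2)**2 = 4)
U(-399) - (-1)*(-289934) = 4 - (-1)*(-289934) = 4 - 1*289934 = 4 - 289934 = -289930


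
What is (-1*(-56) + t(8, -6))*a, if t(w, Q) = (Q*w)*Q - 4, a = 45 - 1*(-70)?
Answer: 39100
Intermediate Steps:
a = 115 (a = 45 + 70 = 115)
t(w, Q) = -4 + w*Q² (t(w, Q) = w*Q² - 4 = -4 + w*Q²)
(-1*(-56) + t(8, -6))*a = (-1*(-56) + (-4 + 8*(-6)²))*115 = (56 + (-4 + 8*36))*115 = (56 + (-4 + 288))*115 = (56 + 284)*115 = 340*115 = 39100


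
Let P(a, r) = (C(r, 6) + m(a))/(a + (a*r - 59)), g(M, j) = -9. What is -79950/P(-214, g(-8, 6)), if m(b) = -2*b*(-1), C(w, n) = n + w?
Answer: 132157350/431 ≈ 3.0663e+5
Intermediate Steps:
m(b) = 2*b
P(a, r) = (6 + r + 2*a)/(-59 + a + a*r) (P(a, r) = ((6 + r) + 2*a)/(a + (a*r - 59)) = (6 + r + 2*a)/(a + (-59 + a*r)) = (6 + r + 2*a)/(-59 + a + a*r))
-79950/P(-214, g(-8, 6)) = -79950*(-59 - 214 - 214*(-9))/(6 - 9 + 2*(-214)) = -79950*(-59 - 214 + 1926)/(6 - 9 - 428) = -79950/(-431/1653) = -79950*(-1653/431) = 132157350/431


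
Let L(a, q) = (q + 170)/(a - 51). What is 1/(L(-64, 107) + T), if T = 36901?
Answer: 115/4243338 ≈ 2.7101e-5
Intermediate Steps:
L(a, q) = (170 + q)/(-51 + a)
1/(L(-64, 107) + T) = 1/((170 + 107)/(-51 - 64) + 36901) = 1/(277/(-115) + 36901) = 1/(-1/115*277 + 36901) = 1/(-277/115 + 36901) = 1/(4243338/115) = 115/4243338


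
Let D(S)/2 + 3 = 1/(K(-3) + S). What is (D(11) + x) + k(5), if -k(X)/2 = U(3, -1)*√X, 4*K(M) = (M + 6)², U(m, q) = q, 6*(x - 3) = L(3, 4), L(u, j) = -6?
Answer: -204/53 + 2*√5 ≈ 0.62308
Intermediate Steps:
x = 2 (x = 3 + (⅙)*(-6) = 3 - 1 = 2)
K(M) = (6 + M)²/4 (K(M) = (M + 6)²/4 = (6 + M)²/4)
D(S) = -6 + 2/(9/4 + S) (D(S) = -6 + 2/((6 - 3)²/4 + S) = -6 + 2/((¼)*3² + S) = -6 + 2/((¼)*9 + S) = -6 + 2/(9/4 + S))
k(X) = 2*√X (k(X) = -(-2)*√X = 2*√X)
(D(11) + x) + k(5) = (2*(-23 - 12*11)/(9 + 4*11) + 2) + 2*√5 = (2*(-23 - 132)/(9 + 44) + 2) + 2*√5 = (2*(-155)/53 + 2) + 2*√5 = (2*(1/53)*(-155) + 2) + 2*√5 = (-310/53 + 2) + 2*√5 = -204/53 + 2*√5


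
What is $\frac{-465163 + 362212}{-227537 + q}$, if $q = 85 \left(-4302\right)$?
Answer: $\frac{102951}{593207} \approx 0.17355$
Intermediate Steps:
$q = -365670$
$\frac{-465163 + 362212}{-227537 + q} = \frac{-465163 + 362212}{-227537 - 365670} = - \frac{102951}{-593207} = \left(-102951\right) \left(- \frac{1}{593207}\right) = \frac{102951}{593207}$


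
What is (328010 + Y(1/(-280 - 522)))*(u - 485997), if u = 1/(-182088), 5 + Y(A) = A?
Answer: -23279290766583215633/146034576 ≈ -1.5941e+11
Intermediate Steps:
Y(A) = -5 + A
u = -1/182088 ≈ -5.4918e-6
(328010 + Y(1/(-280 - 522)))*(u - 485997) = (328010 + (-5 + 1/(-280 - 522)))*(-1/182088 - 485997) = (328010 + (-5 + 1/(-802)))*(-88494221737/182088) = (328010 + (-5 - 1/802))*(-88494221737/182088) = (328010 - 4011/802)*(-88494221737/182088) = (263060009/802)*(-88494221737/182088) = -23279290766583215633/146034576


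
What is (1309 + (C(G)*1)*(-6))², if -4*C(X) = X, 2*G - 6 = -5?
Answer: 27447121/16 ≈ 1.7154e+6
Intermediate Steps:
G = ½ (G = 3 + (½)*(-5) = 3 - 5/2 = ½ ≈ 0.50000)
C(X) = -X/4
(1309 + (C(G)*1)*(-6))² = (1309 + (-¼*½*1)*(-6))² = (1309 - ⅛*1*(-6))² = (1309 - ⅛*(-6))² = (1309 + ¾)² = (5239/4)² = 27447121/16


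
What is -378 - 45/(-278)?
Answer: -105039/278 ≈ -377.84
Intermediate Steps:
-378 - 45/(-278) = -378 - 1/278*(-45) = -378 + 45/278 = -105039/278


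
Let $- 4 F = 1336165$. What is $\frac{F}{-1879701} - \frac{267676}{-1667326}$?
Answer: $\frac{2120213012147}{6268148699052} \approx 0.33825$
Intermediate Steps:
$F = - \frac{1336165}{4}$ ($F = \left(- \frac{1}{4}\right) 1336165 = - \frac{1336165}{4} \approx -3.3404 \cdot 10^{5}$)
$\frac{F}{-1879701} - \frac{267676}{-1667326} = - \frac{1336165}{4 \left(-1879701\right)} - \frac{267676}{-1667326} = \left(- \frac{1336165}{4}\right) \left(- \frac{1}{1879701}\right) - - \frac{133838}{833663} = \frac{1336165}{7518804} + \frac{133838}{833663} = \frac{2120213012147}{6268148699052}$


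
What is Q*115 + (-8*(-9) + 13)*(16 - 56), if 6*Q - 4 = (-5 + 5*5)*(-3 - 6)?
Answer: -20320/3 ≈ -6773.3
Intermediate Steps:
Q = -88/3 (Q = ⅔ + ((-5 + 5*5)*(-3 - 6))/6 = ⅔ + ((-5 + 25)*(-9))/6 = ⅔ + (20*(-9))/6 = ⅔ + (⅙)*(-180) = ⅔ - 30 = -88/3 ≈ -29.333)
Q*115 + (-8*(-9) + 13)*(16 - 56) = -88/3*115 + (-8*(-9) + 13)*(16 - 56) = -10120/3 + (72 + 13)*(-40) = -10120/3 + 85*(-40) = -10120/3 - 3400 = -20320/3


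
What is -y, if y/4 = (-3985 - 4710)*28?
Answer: 973840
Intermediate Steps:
y = -973840 (y = 4*((-3985 - 4710)*28) = 4*(-8695*28) = 4*(-243460) = -973840)
-y = -1*(-973840) = 973840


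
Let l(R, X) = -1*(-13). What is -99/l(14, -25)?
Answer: -99/13 ≈ -7.6154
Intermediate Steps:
l(R, X) = 13
-99/l(14, -25) = -99/13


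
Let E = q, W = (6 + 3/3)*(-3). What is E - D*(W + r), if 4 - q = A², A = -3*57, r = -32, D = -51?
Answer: -31940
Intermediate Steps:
A = -171
W = -21 (W = (6 + 3*(⅓))*(-3) = (6 + 1)*(-3) = 7*(-3) = -21)
q = -29237 (q = 4 - 1*(-171)² = 4 - 1*29241 = 4 - 29241 = -29237)
E = -29237
E - D*(W + r) = -29237 - (-51)*(-21 - 32) = -29237 - (-51)*(-53) = -29237 - 1*2703 = -29237 - 2703 = -31940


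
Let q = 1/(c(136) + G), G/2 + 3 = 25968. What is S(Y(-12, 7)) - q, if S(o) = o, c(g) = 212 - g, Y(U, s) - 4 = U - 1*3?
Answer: -572067/52006 ≈ -11.000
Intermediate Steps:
Y(U, s) = 1 + U (Y(U, s) = 4 + (U - 1*3) = 4 + (U - 3) = 4 + (-3 + U) = 1 + U)
G = 51930 (G = -6 + 2*25968 = -6 + 51936 = 51930)
q = 1/52006 (q = 1/((212 - 1*136) + 51930) = 1/((212 - 136) + 51930) = 1/(76 + 51930) = 1/52006 ≈ 1.9229e-5)
S(Y(-12, 7)) - q = (1 - 12) - 1*1/52006 = -11 - 1/52006 = -572067/52006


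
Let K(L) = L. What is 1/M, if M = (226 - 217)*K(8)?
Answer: 1/72 ≈ 0.013889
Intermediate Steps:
M = 72 (M = (226 - 217)*8 = 9*8 = 72)
1/M = 1/72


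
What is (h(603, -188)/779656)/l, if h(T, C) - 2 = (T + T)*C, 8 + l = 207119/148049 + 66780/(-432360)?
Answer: 1832428893017/42568082225950 ≈ 0.043047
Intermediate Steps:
l = -218394175/32328518 (l = -8 + (207119/148049 + 66780/(-432360)) = -8 + (207119*(1/148049) + 66780*(-1/432360)) = -8 + (18829/13459 - 371/2402) = -8 + 40233969/32328518 = -218394175/32328518 ≈ -6.7555)
h(T, C) = 2 + 2*C*T (h(T, C) = 2 + (T + T)*C = 2 + (2*T)*C = 2 + 2*C*T)
(h(603, -188)/779656)/l = ((2 + 2*(-188)*603)/779656)/(-218394175/32328518) = ((2 - 226728)*(1/779656))*(-32328518/218394175) = -226726*1/779656*(-32328518/218394175) = -113363/389828*(-32328518/218394175) = 1832428893017/42568082225950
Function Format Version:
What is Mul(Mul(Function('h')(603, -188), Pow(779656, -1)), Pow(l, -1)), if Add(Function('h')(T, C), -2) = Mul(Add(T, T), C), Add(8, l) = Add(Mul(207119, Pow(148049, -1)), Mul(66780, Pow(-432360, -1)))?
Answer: Rational(1832428893017, 42568082225950) ≈ 0.043047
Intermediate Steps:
l = Rational(-218394175, 32328518) (l = Add(-8, Add(Mul(207119, Pow(148049, -1)), Mul(66780, Pow(-432360, -1)))) = Add(-8, Add(Mul(207119, Rational(1, 148049)), Mul(66780, Rational(-1, 432360)))) = Add(-8, Add(Rational(18829, 13459), Rational(-371, 2402))) = Add(-8, Rational(40233969, 32328518)) = Rational(-218394175, 32328518) ≈ -6.7555)
Function('h')(T, C) = Add(2, Mul(2, C, T)) (Function('h')(T, C) = Add(2, Mul(Add(T, T), C)) = Add(2, Mul(Mul(2, T), C)) = Add(2, Mul(2, C, T)))
Mul(Mul(Function('h')(603, -188), Pow(779656, -1)), Pow(l, -1)) = Mul(Mul(Add(2, Mul(2, -188, 603)), Pow(779656, -1)), Pow(Rational(-218394175, 32328518), -1)) = Mul(Mul(Add(2, -226728), Rational(1, 779656)), Rational(-32328518, 218394175)) = Mul(Mul(-226726, Rational(1, 779656)), Rational(-32328518, 218394175)) = Mul(Rational(-113363, 389828), Rational(-32328518, 218394175)) = Rational(1832428893017, 42568082225950)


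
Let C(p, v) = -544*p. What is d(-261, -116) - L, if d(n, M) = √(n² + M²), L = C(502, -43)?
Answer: 273088 + 29*√97 ≈ 2.7337e+5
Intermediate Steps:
L = -273088 (L = -544*502 = -273088)
d(n, M) = √(M² + n²)
d(-261, -116) - L = √((-116)² + (-261)²) - 1*(-273088) = √(13456 + 68121) + 273088 = √81577 + 273088 = 29*√97 + 273088 = 273088 + 29*√97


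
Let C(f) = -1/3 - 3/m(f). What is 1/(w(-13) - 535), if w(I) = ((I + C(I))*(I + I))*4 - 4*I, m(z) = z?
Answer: 3/2639 ≈ 0.0011368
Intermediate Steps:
C(f) = -⅓ - 3/f (C(f) = -1/3 - 3/f = -1*⅓ - 3/f = -⅓ - 3/f)
w(I) = -4*I + 8*I*(I + (-9 - I)/(3*I)) (w(I) = ((I + (-9 - I)/(3*I))*(I + I))*4 - 4*I = ((I + (-9 - I)/(3*I))*(2*I))*4 - 4*I = (2*I*(I + (-9 - I)/(3*I)))*4 - 4*I = 8*I*(I + (-9 - I)/(3*I)) - 4*I = -4*I + 8*I*(I + (-9 - I)/(3*I)))
1/(w(-13) - 535) = 1/((-24 + 8*(-13)² - 20/3*(-13)) - 535) = 1/((-24 + 8*169 + 260/3) - 535) = 1/((-24 + 1352 + 260/3) - 535) = 1/(4244/3 - 535) = 1/(2639/3) = 3/2639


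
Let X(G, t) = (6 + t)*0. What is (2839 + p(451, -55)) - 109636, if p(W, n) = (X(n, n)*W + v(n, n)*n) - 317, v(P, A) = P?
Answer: -104089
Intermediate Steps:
X(G, t) = 0
p(W, n) = -317 + n² (p(W, n) = (0*W + n*n) - 317 = (0 + n²) - 317 = n² - 317 = -317 + n²)
(2839 + p(451, -55)) - 109636 = (2839 + (-317 + (-55)²)) - 109636 = (2839 + (-317 + 3025)) - 109636 = (2839 + 2708) - 109636 = 5547 - 109636 = -104089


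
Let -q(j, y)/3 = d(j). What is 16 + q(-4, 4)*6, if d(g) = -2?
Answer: 52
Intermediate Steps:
q(j, y) = 6 (q(j, y) = -3*(-2) = 6)
16 + q(-4, 4)*6 = 16 + 6*6 = 16 + 36 = 52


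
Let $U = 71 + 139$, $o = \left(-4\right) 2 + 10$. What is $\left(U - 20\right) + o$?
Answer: $192$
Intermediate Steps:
$o = 2$ ($o = -8 + 10 = 2$)
$U = 210$
$\left(U - 20\right) + o = \left(210 - 20\right) + 2 = 190 + 2 = 192$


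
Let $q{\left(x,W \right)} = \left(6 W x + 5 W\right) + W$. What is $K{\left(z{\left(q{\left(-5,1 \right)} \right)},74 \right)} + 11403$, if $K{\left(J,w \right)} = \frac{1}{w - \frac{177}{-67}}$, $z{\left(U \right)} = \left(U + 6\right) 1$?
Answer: $\frac{58554472}{5135} \approx 11403.0$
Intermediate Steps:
$q{\left(x,W \right)} = 6 W + 6 W x$ ($q{\left(x,W \right)} = \left(6 W x + 5 W\right) + W = \left(5 W + 6 W x\right) + W = 6 W + 6 W x$)
$z{\left(U \right)} = 6 + U$ ($z{\left(U \right)} = \left(6 + U\right) 1 = 6 + U$)
$K{\left(J,w \right)} = \frac{1}{\frac{177}{67} + w}$ ($K{\left(J,w \right)} = \frac{1}{w - - \frac{177}{67}} = \frac{1}{w + \frac{177}{67}} = \frac{1}{\frac{177}{67} + w}$)
$K{\left(z{\left(q{\left(-5,1 \right)} \right)},74 \right)} + 11403 = \frac{67}{177 + 67 \cdot 74} + 11403 = \frac{67}{177 + 4958} + 11403 = \frac{67}{5135} + 11403 = \frac{58554472}{5135}$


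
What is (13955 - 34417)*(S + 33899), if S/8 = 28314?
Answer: -5328529882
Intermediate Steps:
S = 226512 (S = 8*28314 = 226512)
(13955 - 34417)*(S + 33899) = (13955 - 34417)*(226512 + 33899) = -20462*260411 = -5328529882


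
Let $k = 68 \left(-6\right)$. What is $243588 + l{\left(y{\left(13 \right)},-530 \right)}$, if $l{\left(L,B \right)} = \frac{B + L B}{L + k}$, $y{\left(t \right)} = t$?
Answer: $\frac{19244936}{79} \approx 2.4361 \cdot 10^{5}$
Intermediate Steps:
$k = -408$
$l{\left(L,B \right)} = \frac{B + B L}{-408 + L}$ ($l{\left(L,B \right)} = \frac{B + L B}{L - 408} = \frac{B + B L}{-408 + L}$)
$243588 + l{\left(y{\left(13 \right)},-530 \right)} = 243588 - \frac{530 \left(1 + 13\right)}{-408 + 13} = 243588 - 530 \frac{1}{-395} \cdot 14 = 243588 - \left(- \frac{106}{79}\right) 14 = 243588 + \frac{1484}{79} = \frac{19244936}{79}$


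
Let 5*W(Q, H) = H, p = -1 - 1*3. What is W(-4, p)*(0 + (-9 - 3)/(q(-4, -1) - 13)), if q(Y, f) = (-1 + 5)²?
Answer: 16/5 ≈ 3.2000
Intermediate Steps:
q(Y, f) = 16 (q(Y, f) = 4² = 16)
p = -4 (p = -1 - 3 = -4)
W(Q, H) = H/5
W(-4, p)*(0 + (-9 - 3)/(q(-4, -1) - 13)) = ((⅕)*(-4))*(0 + (-9 - 3)/(16 - 13)) = -4*(0 - 12/3)/5 = -4*(0 - 12*⅓)/5 = -4*(0 - 4)/5 = -⅘*(-4) = 16/5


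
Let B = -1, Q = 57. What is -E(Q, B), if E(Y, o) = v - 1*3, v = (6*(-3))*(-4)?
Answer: -69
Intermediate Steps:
v = 72 (v = -18*(-4) = 72)
E(Y, o) = 69 (E(Y, o) = 72 - 1*3 = 72 - 3 = 69)
-E(Q, B) = -1*69 = -69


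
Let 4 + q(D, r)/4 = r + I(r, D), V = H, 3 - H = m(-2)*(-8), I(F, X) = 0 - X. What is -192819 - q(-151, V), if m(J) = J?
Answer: -193355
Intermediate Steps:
I(F, X) = -X
H = -13 (H = 3 - (-2)*(-8) = 3 - 1*16 = 3 - 16 = -13)
V = -13
q(D, r) = -16 - 4*D + 4*r (q(D, r) = -16 + 4*(r - D) = -16 + (-4*D + 4*r) = -16 - 4*D + 4*r)
-192819 - q(-151, V) = -192819 - (-16 - 4*(-151) + 4*(-13)) = -192819 - (-16 + 604 - 52) = -192819 - 1*536 = -192819 - 536 = -193355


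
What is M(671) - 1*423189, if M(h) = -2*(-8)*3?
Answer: -423141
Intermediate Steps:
M(h) = 48 (M(h) = 16*3 = 48)
M(671) - 1*423189 = 48 - 1*423189 = 48 - 423189 = -423141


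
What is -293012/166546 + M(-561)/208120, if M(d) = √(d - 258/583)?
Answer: -146506/83273 + 27*I*√261767/121333960 ≈ -1.7593 + 0.00011385*I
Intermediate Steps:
M(d) = √(-258/583 + d) (M(d) = √(d - 258*1/583) = √(d - 258/583) = √(-258/583 + d))
-293012/166546 + M(-561)/208120 = -293012/166546 + (√(-150414 + 339889*(-561))/583)/208120 = -293012*1/166546 + (√(-150414 - 190677729)/583)*(1/208120) = -146506/83273 + (√(-190828143)/583)*(1/208120) = -146506/83273 + ((27*I*√261767)/583)*(1/208120) = -146506/83273 + (27*I*√261767/583)*(1/208120) = -146506/83273 + 27*I*√261767/121333960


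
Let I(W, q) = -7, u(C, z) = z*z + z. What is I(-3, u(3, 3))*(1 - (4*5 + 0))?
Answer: 133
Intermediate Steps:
u(C, z) = z + z² (u(C, z) = z² + z = z + z²)
I(-3, u(3, 3))*(1 - (4*5 + 0)) = -7*(1 - (4*5 + 0)) = -7*(1 - (20 + 0)) = -7*(1 - 1*20) = -7*(1 - 20) = -7*(-19) = 133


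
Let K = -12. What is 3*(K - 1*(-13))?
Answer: 3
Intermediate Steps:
3*(K - 1*(-13)) = 3*(-12 - 1*(-13)) = 3*(-12 + 13) = 3*1 = 3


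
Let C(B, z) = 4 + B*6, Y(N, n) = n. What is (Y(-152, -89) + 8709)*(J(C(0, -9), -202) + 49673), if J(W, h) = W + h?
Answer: 426474500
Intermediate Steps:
C(B, z) = 4 + 6*B
(Y(-152, -89) + 8709)*(J(C(0, -9), -202) + 49673) = (-89 + 8709)*(((4 + 6*0) - 202) + 49673) = 8620*(((4 + 0) - 202) + 49673) = 8620*((4 - 202) + 49673) = 8620*(-198 + 49673) = 8620*49475 = 426474500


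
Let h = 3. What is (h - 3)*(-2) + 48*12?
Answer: 576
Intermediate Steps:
(h - 3)*(-2) + 48*12 = (3 - 3)*(-2) + 48*12 = 0*(-2) + 576 = 0 + 576 = 576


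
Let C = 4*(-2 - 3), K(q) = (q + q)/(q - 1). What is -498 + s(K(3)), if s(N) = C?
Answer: -518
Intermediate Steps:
K(q) = 2*q/(-1 + q) (K(q) = (2*q)/(-1 + q) = 2*q/(-1 + q))
C = -20 (C = 4*(-5) = -20)
s(N) = -20
-498 + s(K(3)) = -498 - 20 = -518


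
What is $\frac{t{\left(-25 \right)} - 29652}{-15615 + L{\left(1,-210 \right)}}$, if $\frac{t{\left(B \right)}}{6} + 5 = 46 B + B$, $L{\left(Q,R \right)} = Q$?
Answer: $\frac{18366}{7807} \approx 2.3525$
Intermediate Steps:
$t{\left(B \right)} = -30 + 282 B$ ($t{\left(B \right)} = -30 + 6 \left(46 B + B\right) = -30 + 6 \cdot 47 B = -30 + 282 B$)
$\frac{t{\left(-25 \right)} - 29652}{-15615 + L{\left(1,-210 \right)}} = \frac{\left(-30 + 282 \left(-25\right)\right) - 29652}{-15615 + 1} = \frac{\left(-30 - 7050\right) - 29652}{-15614} = \left(-7080 - 29652\right) \left(- \frac{1}{15614}\right) = \left(-36732\right) \left(- \frac{1}{15614}\right) = \frac{18366}{7807}$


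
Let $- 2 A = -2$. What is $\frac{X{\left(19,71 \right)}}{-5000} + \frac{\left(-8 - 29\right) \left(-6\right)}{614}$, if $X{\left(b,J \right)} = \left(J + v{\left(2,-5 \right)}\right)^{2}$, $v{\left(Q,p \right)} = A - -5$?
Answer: $- \frac{1265203}{1535000} \approx -0.82424$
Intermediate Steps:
$A = 1$ ($A = \left(- \frac{1}{2}\right) \left(-2\right) = 1$)
$v{\left(Q,p \right)} = 6$ ($v{\left(Q,p \right)} = 1 - -5 = 1 + 5 = 6$)
$X{\left(b,J \right)} = \left(6 + J\right)^{2}$ ($X{\left(b,J \right)} = \left(J + 6\right)^{2} = \left(6 + J\right)^{2}$)
$\frac{X{\left(19,71 \right)}}{-5000} + \frac{\left(-8 - 29\right) \left(-6\right)}{614} = \frac{\left(6 + 71\right)^{2}}{-5000} + \frac{\left(-8 - 29\right) \left(-6\right)}{614} = 77^{2} \left(- \frac{1}{5000}\right) + \left(-37\right) \left(-6\right) \frac{1}{614} = 5929 \left(- \frac{1}{5000}\right) + 222 \cdot \frac{1}{614} = - \frac{5929}{5000} + \frac{111}{307} = - \frac{1265203}{1535000}$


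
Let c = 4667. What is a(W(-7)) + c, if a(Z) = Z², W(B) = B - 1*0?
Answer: 4716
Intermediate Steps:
W(B) = B (W(B) = B + 0 = B)
a(W(-7)) + c = (-7)² + 4667 = 49 + 4667 = 4716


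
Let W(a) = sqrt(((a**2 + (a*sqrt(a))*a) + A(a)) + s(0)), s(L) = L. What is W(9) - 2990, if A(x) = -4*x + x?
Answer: -2990 + 3*sqrt(33) ≈ -2972.8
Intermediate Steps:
A(x) = -3*x
W(a) = sqrt(a**2 + a**(5/2) - 3*a) (W(a) = sqrt(((a**2 + (a*sqrt(a))*a) - 3*a) + 0) = sqrt(((a**2 + a**(3/2)*a) - 3*a) + 0) = sqrt(((a**2 + a**(5/2)) - 3*a) + 0) = sqrt((a**2 + a**(5/2) - 3*a) + 0) = sqrt(a**2 + a**(5/2) - 3*a))
W(9) - 2990 = sqrt(9**2 + 9**(5/2) - 3*9) - 2990 = sqrt(81 + 243 - 27) - 2990 = sqrt(297) - 2990 = 3*sqrt(33) - 2990 = -2990 + 3*sqrt(33)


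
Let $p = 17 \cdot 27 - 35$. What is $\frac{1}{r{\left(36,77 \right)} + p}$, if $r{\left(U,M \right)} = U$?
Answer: $\frac{1}{460} \approx 0.0021739$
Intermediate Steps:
$p = 424$ ($p = 459 - 35 = 424$)
$\frac{1}{r{\left(36,77 \right)} + p} = \frac{1}{36 + 424} = \frac{1}{460}$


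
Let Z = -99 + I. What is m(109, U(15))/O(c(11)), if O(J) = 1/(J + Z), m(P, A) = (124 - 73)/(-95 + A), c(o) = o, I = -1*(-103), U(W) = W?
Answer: -153/16 ≈ -9.5625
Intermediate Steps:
I = 103
Z = 4 (Z = -99 + 103 = 4)
m(P, A) = 51/(-95 + A)
O(J) = 1/(4 + J) (O(J) = 1/(J + 4) = 1/(4 + J))
m(109, U(15))/O(c(11)) = (51/(-95 + 15))/(1/(4 + 11)) = (51/(-80))/(1/15) = (51*(-1/80))/(1/15) = -51/80*15 = -153/16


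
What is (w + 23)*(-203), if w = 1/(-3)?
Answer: -13804/3 ≈ -4601.3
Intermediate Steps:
w = -⅓ ≈ -0.33333
(w + 23)*(-203) = (-⅓ + 23)*(-203) = (68/3)*(-203) = -13804/3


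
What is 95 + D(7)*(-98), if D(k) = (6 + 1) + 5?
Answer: -1081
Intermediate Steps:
D(k) = 12 (D(k) = 7 + 5 = 12)
95 + D(7)*(-98) = 95 + 12*(-98) = 95 - 1176 = -1081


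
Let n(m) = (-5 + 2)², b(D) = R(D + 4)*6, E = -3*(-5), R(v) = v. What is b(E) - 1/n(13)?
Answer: 1025/9 ≈ 113.89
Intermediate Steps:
E = 15
b(D) = 24 + 6*D (b(D) = (D + 4)*6 = (4 + D)*6 = 24 + 6*D)
n(m) = 9 (n(m) = (-3)² = 9)
b(E) - 1/n(13) = (24 + 6*15) - 1/9 = (24 + 90) - 1*⅑ = 114 - ⅑ = 1025/9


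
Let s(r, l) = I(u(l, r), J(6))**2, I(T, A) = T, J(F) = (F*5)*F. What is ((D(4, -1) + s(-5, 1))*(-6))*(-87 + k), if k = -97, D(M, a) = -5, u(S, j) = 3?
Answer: 4416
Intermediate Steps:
J(F) = 5*F**2 (J(F) = (5*F)*F = 5*F**2)
s(r, l) = 9 (s(r, l) = 3**2 = 9)
((D(4, -1) + s(-5, 1))*(-6))*(-87 + k) = ((-5 + 9)*(-6))*(-87 - 97) = (4*(-6))*(-184) = -24*(-184) = 4416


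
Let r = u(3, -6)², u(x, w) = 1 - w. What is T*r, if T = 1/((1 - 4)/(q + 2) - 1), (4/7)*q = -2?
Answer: 49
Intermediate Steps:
q = -7/2 (q = (7/4)*(-2) = -7/2 ≈ -3.5000)
T = 1 (T = 1/((1 - 4)/(-7/2 + 2) - 1) = 1/(-3/(-3/2) - 1) = 1/(-3*(-⅔) - 1) = 1/(2 - 1) = 1/1 = 1)
r = 49 (r = (1 - 1*(-6))² = (1 + 6)² = 7² = 49)
T*r = 1*49 = 49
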